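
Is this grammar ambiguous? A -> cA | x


right-linear, alternatives start with distinct terminals 'c' vs 'x': unique leftmost derivation
Unambiguous


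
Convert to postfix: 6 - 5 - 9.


Left to right (same or higher precedence on left)
Postfix: 6 5 - 9 -


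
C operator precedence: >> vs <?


'>>' is shift (level 8); '<' is relational (level 7)
Higher level binds tighter
'>>' has higher precedence than '<'


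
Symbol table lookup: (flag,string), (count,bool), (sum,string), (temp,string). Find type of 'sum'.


Lookup 'sum' → type string


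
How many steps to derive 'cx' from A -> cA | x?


Derivation: A => cA => cx
Steps: 2


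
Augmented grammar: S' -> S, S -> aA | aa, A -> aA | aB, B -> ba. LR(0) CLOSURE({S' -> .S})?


Start: S' -> .S
For each item with dot before a nonterminal B, add B -> .γ for every B-production
Closure: [S' -> .S, S -> .aA, S -> .aa]


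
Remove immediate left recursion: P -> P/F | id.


Left-recursive alternatives: P/F; non-recursive: id
Introduce P': P -> idP', P' -> /FP' | ε


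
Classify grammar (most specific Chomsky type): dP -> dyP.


LHS has context (more than one symbol) and |LHS| ≤ |RHS|
Classification: Type 1 (Context-Sensitive)


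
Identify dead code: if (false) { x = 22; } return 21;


condition is constant false, so the whole block is unreachable
Dead: 'if (false) { x = 22; }'


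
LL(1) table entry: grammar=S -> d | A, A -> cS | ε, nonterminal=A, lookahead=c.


For [A, c]: 'c' ∈ FIRST(cS)
Entry: A -> cS


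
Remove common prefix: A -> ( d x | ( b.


Common prefix: '('
Factored: A -> ( A', A' -> d x | b


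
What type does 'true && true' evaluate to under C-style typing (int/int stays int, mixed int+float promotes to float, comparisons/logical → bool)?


Operand types: bool && bool
Rule: logical operators take bool operands and yield bool
Result type: bool


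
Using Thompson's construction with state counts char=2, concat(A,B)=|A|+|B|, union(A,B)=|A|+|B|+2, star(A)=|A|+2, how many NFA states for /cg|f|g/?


Syntax tree has 4 char leaf(s), 2 union(s), 0 star(s)
chars contribute 4×2 = 8; each union adds +2; each star adds +2
Total: 8 + 4 + 0 = 12 states


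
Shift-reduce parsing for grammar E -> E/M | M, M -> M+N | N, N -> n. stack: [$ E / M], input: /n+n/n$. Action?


handle 'E/M' on top; lookahead ∈ FOLLOW(E) = {/, $}
Action: reduce (E -> E/M)


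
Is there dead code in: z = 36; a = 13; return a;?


z is assigned but never read
Dead: 'z = 36'


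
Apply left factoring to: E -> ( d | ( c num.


Common prefix: '('
Factored: E -> ( E', E' -> d | c num


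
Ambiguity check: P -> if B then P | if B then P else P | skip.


dangling else: 'if B then if B then skip else skip' parses two ways
Ambiguous


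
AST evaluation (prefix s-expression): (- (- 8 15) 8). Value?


Evaluate inner: (- 8 15) = -7
Evaluate root: (- -7 8) = -15
Result: -15


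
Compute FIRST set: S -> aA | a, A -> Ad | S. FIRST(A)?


Per alternative of A: FIRST(Ad) = {a}; FIRST(S) = {a}
FIRST(A) = {a}


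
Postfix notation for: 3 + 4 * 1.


* has higher precedence, evaluate 4*1 first
Postfix: 3 4 1 * +


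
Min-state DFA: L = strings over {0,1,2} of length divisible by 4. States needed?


Track length mod 4: states 0..3, accept at 0
Minimal DFA: 4 states


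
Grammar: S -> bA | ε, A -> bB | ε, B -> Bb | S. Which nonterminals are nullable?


A nonterminal is nullable iff some alternative derives ε (directly, or every symbol in it is nullable)
Nullable: {A, B, S}


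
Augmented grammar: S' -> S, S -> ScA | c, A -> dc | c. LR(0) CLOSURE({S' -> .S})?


Start: S' -> .S
For each item with dot before a nonterminal B, add B -> .γ for every B-production
Closure: [S' -> .S, S -> .ScA, S -> .c]


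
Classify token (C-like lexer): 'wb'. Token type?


Pattern: letter/underscore followed by alphanumerics, not a keyword
Type: IDENTIFIER


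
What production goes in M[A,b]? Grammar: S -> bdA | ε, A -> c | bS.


For [A, b]: 'b' ∈ FIRST(bS)
Entry: A -> bS


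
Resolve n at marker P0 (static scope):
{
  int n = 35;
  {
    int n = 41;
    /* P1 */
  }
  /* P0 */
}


n declared in the same block as P0
n = 35


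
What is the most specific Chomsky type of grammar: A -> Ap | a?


Left-linear: every RHS is a terminal or one nonterminal followed by a terminal
Classification: Type 3 (Regular)


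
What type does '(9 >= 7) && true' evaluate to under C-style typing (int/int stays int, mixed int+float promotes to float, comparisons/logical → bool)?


Operand types: bool && bool
Rule: logical operators take bool operands and yield bool
Result type: bool


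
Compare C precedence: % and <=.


'%' is multiplicative (level 10); '<=' is relational (level 7)
Higher level binds tighter
'%' has higher precedence than '<='


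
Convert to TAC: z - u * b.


Break into single-operator statements:
t1 = u * b
t2 = z - t1


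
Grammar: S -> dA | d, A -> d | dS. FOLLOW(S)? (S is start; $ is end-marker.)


$ ∈ FOLLOW(S). For each A -> αBβ: add FIRST(β)\{ε} to FOLLOW(B); if β nullable, add FOLLOW(A).
FOLLOW(S) = {$}


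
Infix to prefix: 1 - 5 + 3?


left-to-right (same/higher precedence on left): tree is (+ (- 1 5) 3)
Prefix: + - 1 5 3


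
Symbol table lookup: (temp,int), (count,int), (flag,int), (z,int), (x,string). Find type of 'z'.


Lookup 'z' → type int


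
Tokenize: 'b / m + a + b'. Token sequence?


Scan left to right, longest-match per lexeme
Tokens: ID(b), OP(/), ID(m), OP(+), ID(a), OP(+), ID(b)


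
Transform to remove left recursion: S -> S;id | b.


Left-recursive alternatives: S;id; non-recursive: b
Introduce S': S -> bS', S' -> ;idS' | ε


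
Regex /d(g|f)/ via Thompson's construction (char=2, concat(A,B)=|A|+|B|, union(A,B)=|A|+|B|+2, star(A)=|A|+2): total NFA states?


Syntax tree has 3 char leaf(s), 1 union(s), 0 star(s)
chars contribute 3×2 = 6; each union adds +2; each star adds +2
Total: 6 + 2 + 0 = 8 states


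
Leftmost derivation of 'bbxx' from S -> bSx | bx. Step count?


Derivation: S => bSx => bbxx
Steps: 2


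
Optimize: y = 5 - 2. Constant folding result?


5 - 2 = 3 at compile time
Optimized: y = 3


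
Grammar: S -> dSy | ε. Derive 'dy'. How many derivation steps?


Derivation: S => dSy => dy
Steps: 2


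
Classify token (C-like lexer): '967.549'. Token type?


Pattern: digits with a decimal point
Type: FLOAT_LITERAL


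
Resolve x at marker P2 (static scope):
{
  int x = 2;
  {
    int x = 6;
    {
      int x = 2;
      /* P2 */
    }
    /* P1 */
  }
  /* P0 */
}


x declared in the same block as P2
x = 2


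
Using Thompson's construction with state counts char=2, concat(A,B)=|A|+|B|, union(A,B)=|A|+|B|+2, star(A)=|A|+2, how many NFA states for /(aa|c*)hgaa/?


Syntax tree has 7 char leaf(s), 1 union(s), 1 star(s)
chars contribute 7×2 = 14; each union adds +2; each star adds +2
Total: 14 + 2 + 2 = 18 states


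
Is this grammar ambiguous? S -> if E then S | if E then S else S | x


dangling else: 'if E then if E then x else x' parses two ways
Ambiguous


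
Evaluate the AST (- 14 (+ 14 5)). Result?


Evaluate inner: (+ 14 5) = 19
Evaluate root: (- 14 19) = -5
Result: -5


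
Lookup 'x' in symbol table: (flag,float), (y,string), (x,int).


Lookup 'x' → type int


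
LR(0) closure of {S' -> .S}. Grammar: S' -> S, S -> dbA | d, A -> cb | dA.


Start: S' -> .S
For each item with dot before a nonterminal B, add B -> .γ for every B-production
Closure: [S' -> .S, S -> .dbA, S -> .d]


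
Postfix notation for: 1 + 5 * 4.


* has higher precedence, evaluate 5*4 first
Postfix: 1 5 4 * +


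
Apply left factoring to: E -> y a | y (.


Common prefix: 'y'
Factored: E -> y E', E' -> a | (


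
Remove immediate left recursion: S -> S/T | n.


Left-recursive alternatives: S/T; non-recursive: n
Introduce S': S -> nS', S' -> /TS' | ε


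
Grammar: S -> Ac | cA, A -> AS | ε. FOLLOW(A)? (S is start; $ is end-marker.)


$ ∈ FOLLOW(S). For each A -> αBβ: add FIRST(β)\{ε} to FOLLOW(B); if β nullable, add FOLLOW(A).
FOLLOW(A) = {$, c}


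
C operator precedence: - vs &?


'-' is additive (level 9); '&' is bitwise AND (level 5)
Higher level binds tighter
'-' has higher precedence than '&'


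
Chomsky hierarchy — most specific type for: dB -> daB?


LHS has context (more than one symbol) and |LHS| ≤ |RHS|
Classification: Type 1 (Context-Sensitive)


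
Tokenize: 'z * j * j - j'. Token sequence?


Scan left to right, longest-match per lexeme
Tokens: ID(z), OP(*), ID(j), OP(*), ID(j), OP(-), ID(j)


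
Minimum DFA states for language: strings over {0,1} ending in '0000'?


Track the longest suffix of input matching a prefix of '0000': 5 classes (prefixes of length 0..4)
Minimal DFA: 5 states


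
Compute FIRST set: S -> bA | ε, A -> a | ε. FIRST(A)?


Per alternative of A: FIRST(a) = {a}; FIRST(ε) = {ε}
FIRST(A) = {a, ε}


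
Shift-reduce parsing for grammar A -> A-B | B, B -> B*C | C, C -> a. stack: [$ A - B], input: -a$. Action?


handle 'A-B' on top; lookahead ∈ FOLLOW(A) = {-, $}
Action: reduce (A -> A-B)


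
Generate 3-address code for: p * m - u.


Break into single-operator statements:
t1 = p * m
t2 = t1 - u


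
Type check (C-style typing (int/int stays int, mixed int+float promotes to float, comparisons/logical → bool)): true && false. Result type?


Operand types: bool && bool
Rule: logical operators take bool operands and yield bool
Result type: bool


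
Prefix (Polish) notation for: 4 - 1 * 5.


'*' binds tighter: tree is (- 4 (* 1 5))
Prefix: - 4 * 1 5


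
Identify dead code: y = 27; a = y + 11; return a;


y is read by a's definition; a is returned
No dead code


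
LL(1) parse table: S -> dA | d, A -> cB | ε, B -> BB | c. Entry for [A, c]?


For [A, c]: 'c' ∈ FIRST(cB)
Entry: A -> cB


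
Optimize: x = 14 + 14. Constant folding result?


14 + 14 = 28 at compile time
Optimized: x = 28


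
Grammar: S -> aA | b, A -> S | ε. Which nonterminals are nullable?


A nonterminal is nullable iff some alternative derives ε (directly, or every symbol in it is nullable)
Nullable: {A}


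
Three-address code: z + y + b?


Break into single-operator statements:
t1 = z + y
t2 = t1 + b


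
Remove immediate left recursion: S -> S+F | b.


Left-recursive alternatives: S+F; non-recursive: b
Introduce S': S -> bS', S' -> +FS' | ε


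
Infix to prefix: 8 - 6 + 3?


left-to-right (same/higher precedence on left): tree is (+ (- 8 6) 3)
Prefix: + - 8 6 3


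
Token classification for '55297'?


Pattern: digits only
Type: INTEGER_LITERAL


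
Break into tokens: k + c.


Scan left to right, longest-match per lexeme
Tokens: ID(k), OP(+), ID(c)


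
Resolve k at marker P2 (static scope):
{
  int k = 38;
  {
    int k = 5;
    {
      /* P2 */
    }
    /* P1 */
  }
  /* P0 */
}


P2's block does not declare k; resolves to the enclosing declaration at depth 1
k = 5


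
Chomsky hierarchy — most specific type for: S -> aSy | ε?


Single nonterminal LHS, but a^n y^n is not regular
Classification: Type 2 (Context-Free)


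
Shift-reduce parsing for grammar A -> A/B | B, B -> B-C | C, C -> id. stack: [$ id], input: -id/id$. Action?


'id' on top is the handle for C -> id
Action: reduce (C -> id)


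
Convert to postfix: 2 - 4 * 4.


* has higher precedence, evaluate 4*4 first
Postfix: 2 4 4 * -


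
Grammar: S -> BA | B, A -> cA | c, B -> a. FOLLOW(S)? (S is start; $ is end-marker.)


$ ∈ FOLLOW(S). For each A -> αBβ: add FIRST(β)\{ε} to FOLLOW(B); if β nullable, add FOLLOW(A).
FOLLOW(S) = {$}


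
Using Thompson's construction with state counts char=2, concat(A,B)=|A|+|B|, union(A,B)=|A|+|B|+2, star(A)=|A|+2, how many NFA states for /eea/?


Syntax tree has 3 char leaf(s), 0 union(s), 0 star(s)
chars contribute 3×2 = 6; each union adds +2; each star adds +2
Total: 6 + 0 + 0 = 6 states


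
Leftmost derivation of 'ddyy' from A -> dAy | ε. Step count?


Derivation: A => dAy => ddAyy => ddyy
Steps: 3


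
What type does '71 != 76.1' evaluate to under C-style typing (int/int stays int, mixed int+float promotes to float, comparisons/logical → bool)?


Operand types: int != float
Rule: comparison yields bool
Result type: bool


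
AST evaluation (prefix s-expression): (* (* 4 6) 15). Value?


Evaluate inner: (* 4 6) = 24
Evaluate root: (* 24 15) = 360
Result: 360


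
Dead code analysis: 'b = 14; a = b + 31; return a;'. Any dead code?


b is read by a's definition; a is returned
No dead code


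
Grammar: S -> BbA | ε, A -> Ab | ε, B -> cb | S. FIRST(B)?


Per alternative of B: FIRST(cb) = {c}; FIRST(S) = {b, c, ε}
FIRST(B) = {b, c, ε}


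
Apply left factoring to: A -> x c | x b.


Common prefix: 'x'
Factored: A -> x A', A' -> c | b


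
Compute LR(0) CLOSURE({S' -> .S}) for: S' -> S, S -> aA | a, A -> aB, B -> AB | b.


Start: S' -> .S
For each item with dot before a nonterminal B, add B -> .γ for every B-production
Closure: [S' -> .S, S -> .aA, S -> .a]


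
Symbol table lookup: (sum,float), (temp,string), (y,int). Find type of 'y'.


Lookup 'y' → type int


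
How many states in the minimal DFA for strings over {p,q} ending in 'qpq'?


Track the longest suffix of input matching a prefix of 'qpq': 4 classes (prefixes of length 0..3)
Minimal DFA: 4 states


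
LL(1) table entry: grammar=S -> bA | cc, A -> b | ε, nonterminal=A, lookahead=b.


For [A, b]: 'b' ∈ FIRST(b)
Entry: A -> b


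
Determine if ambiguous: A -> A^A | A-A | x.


'x^x-x' has two parse trees (no precedence encoded between ^ and -)
Ambiguous


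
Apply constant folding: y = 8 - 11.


8 - 11 = -3 at compile time
Optimized: y = -3


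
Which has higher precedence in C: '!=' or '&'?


'!=' is equality (level 6); '&' is bitwise AND (level 5)
Higher level binds tighter
'!=' has higher precedence than '&'


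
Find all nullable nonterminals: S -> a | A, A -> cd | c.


A nonterminal is nullable iff some alternative derives ε (directly, or every symbol in it is nullable)
Nullable: {}


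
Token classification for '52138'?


Pattern: digits only
Type: INTEGER_LITERAL


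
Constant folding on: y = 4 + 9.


4 + 9 = 13 at compile time
Optimized: y = 13


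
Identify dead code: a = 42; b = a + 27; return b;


a is read by b's definition; b is returned
No dead code


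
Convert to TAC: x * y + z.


Break into single-operator statements:
t1 = x * y
t2 = t1 + z


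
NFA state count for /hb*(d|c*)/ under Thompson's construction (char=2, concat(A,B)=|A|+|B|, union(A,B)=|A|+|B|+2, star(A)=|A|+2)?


Syntax tree has 4 char leaf(s), 1 union(s), 2 star(s)
chars contribute 4×2 = 8; each union adds +2; each star adds +2
Total: 8 + 2 + 4 = 14 states


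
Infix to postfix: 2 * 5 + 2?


Left to right (same or higher precedence on left)
Postfix: 2 5 * 2 +


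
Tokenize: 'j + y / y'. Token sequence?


Scan left to right, longest-match per lexeme
Tokens: ID(j), OP(+), ID(y), OP(/), ID(y)


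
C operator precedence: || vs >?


'>' is relational (level 7); '||' is logical OR (level 1)
Higher level binds tighter
'>' has higher precedence than '||'


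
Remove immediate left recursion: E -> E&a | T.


Left-recursive alternatives: E&a; non-recursive: T
Introduce E': E -> TE', E' -> &aE' | ε


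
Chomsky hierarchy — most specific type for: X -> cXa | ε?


Single nonterminal LHS, but c^n a^n is not regular
Classification: Type 2 (Context-Free)


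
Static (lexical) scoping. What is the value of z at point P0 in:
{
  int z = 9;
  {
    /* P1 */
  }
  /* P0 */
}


z declared in the same block as P0
z = 9


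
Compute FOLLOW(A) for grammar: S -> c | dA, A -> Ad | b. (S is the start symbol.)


$ ∈ FOLLOW(S). For each A -> αBβ: add FIRST(β)\{ε} to FOLLOW(B); if β nullable, add FOLLOW(A).
FOLLOW(A) = {$, d}


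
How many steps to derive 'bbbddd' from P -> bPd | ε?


Derivation: P => bPd => bbPdd => bbbPddd => bbbddd
Steps: 4


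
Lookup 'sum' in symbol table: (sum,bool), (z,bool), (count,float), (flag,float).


Lookup 'sum' → type bool


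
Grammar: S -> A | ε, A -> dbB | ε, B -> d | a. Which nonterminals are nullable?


A nonterminal is nullable iff some alternative derives ε (directly, or every symbol in it is nullable)
Nullable: {A, S}


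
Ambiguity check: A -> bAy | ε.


balanced b^n…y^n: each string has a unique parse
Unambiguous


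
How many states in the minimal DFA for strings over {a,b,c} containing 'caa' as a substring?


KMP-style automaton: 3 progress states + 1 absorbing accept = 4
Minimal DFA: 4 states


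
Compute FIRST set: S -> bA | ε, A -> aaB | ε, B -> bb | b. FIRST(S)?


Per alternative of S: FIRST(bA) = {b}; FIRST(ε) = {ε}
FIRST(S) = {b, ε}


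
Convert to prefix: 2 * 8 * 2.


left-to-right (same/higher precedence on left): tree is (* (* 2 8) 2)
Prefix: * * 2 8 2


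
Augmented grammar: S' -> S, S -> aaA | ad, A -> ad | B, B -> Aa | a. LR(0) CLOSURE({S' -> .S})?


Start: S' -> .S
For each item with dot before a nonterminal B, add B -> .γ for every B-production
Closure: [S' -> .S, S -> .aaA, S -> .ad]


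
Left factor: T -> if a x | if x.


Common prefix: 'if'
Factored: T -> if T', T' -> a x | x


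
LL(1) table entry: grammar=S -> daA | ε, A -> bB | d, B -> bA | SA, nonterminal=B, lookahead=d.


For [B, d]: 'd' ∈ FIRST(SA)
Entry: B -> SA


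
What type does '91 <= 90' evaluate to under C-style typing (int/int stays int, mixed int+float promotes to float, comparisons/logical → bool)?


Operand types: int <= int
Rule: comparison yields bool
Result type: bool


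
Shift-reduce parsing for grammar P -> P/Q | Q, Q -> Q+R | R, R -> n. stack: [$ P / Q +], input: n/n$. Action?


no handle; shift 'n'
Action: shift


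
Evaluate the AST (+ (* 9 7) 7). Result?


Evaluate inner: (* 9 7) = 63
Evaluate root: (+ 63 7) = 70
Result: 70


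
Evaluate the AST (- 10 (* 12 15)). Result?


Evaluate inner: (* 12 15) = 180
Evaluate root: (- 10 180) = -170
Result: -170


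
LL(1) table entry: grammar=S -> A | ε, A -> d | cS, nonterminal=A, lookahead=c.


For [A, c]: 'c' ∈ FIRST(cS)
Entry: A -> cS


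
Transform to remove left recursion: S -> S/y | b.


Left-recursive alternatives: S/y; non-recursive: b
Introduce S': S -> bS', S' -> /yS' | ε


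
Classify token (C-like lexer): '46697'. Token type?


Pattern: digits only
Type: INTEGER_LITERAL


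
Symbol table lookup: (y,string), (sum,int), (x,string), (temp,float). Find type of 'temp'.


Lookup 'temp' → type float


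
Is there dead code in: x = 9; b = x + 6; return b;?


x is read by b's definition; b is returned
No dead code


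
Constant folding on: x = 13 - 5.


13 - 5 = 8 at compile time
Optimized: x = 8


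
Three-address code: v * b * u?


Break into single-operator statements:
t1 = v * b
t2 = t1 * u


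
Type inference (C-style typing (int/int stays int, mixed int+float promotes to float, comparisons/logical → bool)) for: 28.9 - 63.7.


Operand types: float - float
Rule: mixed int/float promotes to float; int/int stays int
Result type: float


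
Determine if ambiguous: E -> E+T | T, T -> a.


precedence layered via separate nonterminal T: deterministic
Unambiguous


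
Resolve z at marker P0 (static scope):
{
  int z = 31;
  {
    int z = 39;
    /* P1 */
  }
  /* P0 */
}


z declared in the same block as P0
z = 31


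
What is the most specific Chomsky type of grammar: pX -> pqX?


LHS has context (more than one symbol) and |LHS| ≤ |RHS|
Classification: Type 1 (Context-Sensitive)


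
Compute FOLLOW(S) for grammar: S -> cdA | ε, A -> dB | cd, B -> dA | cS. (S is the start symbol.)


$ ∈ FOLLOW(S). For each A -> αBβ: add FIRST(β)\{ε} to FOLLOW(B); if β nullable, add FOLLOW(A).
FOLLOW(S) = {$}


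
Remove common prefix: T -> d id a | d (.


Common prefix: 'd'
Factored: T -> d T', T' -> id a | (


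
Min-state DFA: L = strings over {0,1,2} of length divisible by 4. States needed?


Track length mod 4: states 0..3, accept at 0
Minimal DFA: 4 states


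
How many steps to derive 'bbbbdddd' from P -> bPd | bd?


Derivation: P => bPd => bbPdd => bbbPddd => bbbbdddd
Steps: 4


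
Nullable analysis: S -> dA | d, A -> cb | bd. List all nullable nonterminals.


A nonterminal is nullable iff some alternative derives ε (directly, or every symbol in it is nullable)
Nullable: {}


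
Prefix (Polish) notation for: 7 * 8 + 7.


left-to-right (same/higher precedence on left): tree is (+ (* 7 8) 7)
Prefix: + * 7 8 7


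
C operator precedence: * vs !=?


'*' is multiplicative (level 10); '!=' is equality (level 6)
Higher level binds tighter
'*' has higher precedence than '!='


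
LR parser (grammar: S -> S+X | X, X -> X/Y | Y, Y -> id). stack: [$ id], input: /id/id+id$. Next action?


'id' on top is the handle for Y -> id
Action: reduce (Y -> id)


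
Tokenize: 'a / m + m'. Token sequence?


Scan left to right, longest-match per lexeme
Tokens: ID(a), OP(/), ID(m), OP(+), ID(m)


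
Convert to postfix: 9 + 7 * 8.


* has higher precedence, evaluate 7*8 first
Postfix: 9 7 8 * +


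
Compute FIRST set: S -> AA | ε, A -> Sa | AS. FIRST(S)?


Per alternative of S: FIRST(AA) = {a}; FIRST(ε) = {ε}
FIRST(S) = {a, ε}


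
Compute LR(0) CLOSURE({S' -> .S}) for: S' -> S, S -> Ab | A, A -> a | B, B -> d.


Start: S' -> .S
For each item with dot before a nonterminal B, add B -> .γ for every B-production
Closure: [S' -> .S, S -> .Ab, S -> .A, A -> .a, A -> .B, B -> .d]


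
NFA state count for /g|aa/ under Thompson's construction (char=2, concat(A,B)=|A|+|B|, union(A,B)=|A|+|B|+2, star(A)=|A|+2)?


Syntax tree has 3 char leaf(s), 1 union(s), 0 star(s)
chars contribute 3×2 = 6; each union adds +2; each star adds +2
Total: 6 + 2 + 0 = 8 states


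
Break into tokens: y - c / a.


Scan left to right, longest-match per lexeme
Tokens: ID(y), OP(-), ID(c), OP(/), ID(a)


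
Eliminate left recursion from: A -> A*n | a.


Left-recursive alternatives: A*n; non-recursive: a
Introduce A': A -> aA', A' -> *nA' | ε


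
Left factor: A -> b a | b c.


Common prefix: 'b'
Factored: A -> b A', A' -> a | c


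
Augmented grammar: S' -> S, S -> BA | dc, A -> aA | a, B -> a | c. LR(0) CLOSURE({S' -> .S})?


Start: S' -> .S
For each item with dot before a nonterminal B, add B -> .γ for every B-production
Closure: [S' -> .S, S -> .BA, S -> .dc, B -> .a, B -> .c]


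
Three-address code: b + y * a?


Break into single-operator statements:
t1 = y * a
t2 = b + t1


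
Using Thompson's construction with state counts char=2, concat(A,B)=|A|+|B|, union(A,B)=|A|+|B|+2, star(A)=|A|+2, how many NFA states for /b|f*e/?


Syntax tree has 3 char leaf(s), 1 union(s), 1 star(s)
chars contribute 3×2 = 6; each union adds +2; each star adds +2
Total: 6 + 2 + 2 = 10 states


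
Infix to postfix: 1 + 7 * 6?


* has higher precedence, evaluate 7*6 first
Postfix: 1 7 6 * +


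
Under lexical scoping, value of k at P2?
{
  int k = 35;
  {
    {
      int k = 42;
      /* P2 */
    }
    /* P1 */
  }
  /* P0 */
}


k declared in the same block as P2
k = 42


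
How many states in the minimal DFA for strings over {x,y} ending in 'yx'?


Track the longest suffix of input matching a prefix of 'yx': 3 classes (prefixes of length 0..2)
Minimal DFA: 3 states


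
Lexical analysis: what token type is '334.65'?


Pattern: digits with a decimal point
Type: FLOAT_LITERAL


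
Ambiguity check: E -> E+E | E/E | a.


'a+a/a' has two parse trees (no precedence encoded between + and /)
Ambiguous


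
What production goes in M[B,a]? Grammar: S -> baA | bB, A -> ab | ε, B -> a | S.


For [B, a]: 'a' ∈ FIRST(a)
Entry: B -> a


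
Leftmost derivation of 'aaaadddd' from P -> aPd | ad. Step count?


Derivation: P => aPd => aaPdd => aaaPddd => aaaadddd
Steps: 4


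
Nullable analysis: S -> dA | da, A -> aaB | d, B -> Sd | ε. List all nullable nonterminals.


A nonterminal is nullable iff some alternative derives ε (directly, or every symbol in it is nullable)
Nullable: {B}


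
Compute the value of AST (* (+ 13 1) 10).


Evaluate inner: (+ 13 1) = 14
Evaluate root: (* 14 10) = 140
Result: 140


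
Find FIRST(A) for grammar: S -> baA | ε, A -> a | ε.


Per alternative of A: FIRST(a) = {a}; FIRST(ε) = {ε}
FIRST(A) = {a, ε}


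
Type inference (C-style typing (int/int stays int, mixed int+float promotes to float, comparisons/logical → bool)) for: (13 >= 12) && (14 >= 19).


Operand types: bool && bool
Rule: logical operators take bool operands and yield bool
Result type: bool


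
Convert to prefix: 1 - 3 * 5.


'*' binds tighter: tree is (- 1 (* 3 5))
Prefix: - 1 * 3 5


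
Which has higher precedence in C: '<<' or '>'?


'<<' is shift (level 8); '>' is relational (level 7)
Higher level binds tighter
'<<' has higher precedence than '>'


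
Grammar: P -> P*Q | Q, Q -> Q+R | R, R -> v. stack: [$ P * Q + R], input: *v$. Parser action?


handle 'Q+R' on top
Action: reduce (Q -> Q+R)


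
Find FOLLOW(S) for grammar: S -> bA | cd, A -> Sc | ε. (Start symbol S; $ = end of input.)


$ ∈ FOLLOW(S). For each A -> αBβ: add FIRST(β)\{ε} to FOLLOW(B); if β nullable, add FOLLOW(A).
FOLLOW(S) = {$, c}


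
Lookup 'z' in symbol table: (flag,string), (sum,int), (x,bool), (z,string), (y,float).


Lookup 'z' → type string


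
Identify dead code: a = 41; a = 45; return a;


first assignment to a is overwritten before any read
Dead: 'a = 41'


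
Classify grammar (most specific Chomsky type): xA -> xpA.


LHS has context (more than one symbol) and |LHS| ≤ |RHS|
Classification: Type 1 (Context-Sensitive)


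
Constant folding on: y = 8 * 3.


8 * 3 = 24 at compile time
Optimized: y = 24


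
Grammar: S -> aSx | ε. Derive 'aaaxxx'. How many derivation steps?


Derivation: S => aSx => aaSxx => aaaSxxx => aaaxxx
Steps: 4


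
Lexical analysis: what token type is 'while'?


Pattern: reserved word
Type: KEYWORD


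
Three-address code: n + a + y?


Break into single-operator statements:
t1 = n + a
t2 = t1 + y


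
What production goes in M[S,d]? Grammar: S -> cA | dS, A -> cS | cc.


For [S, d]: 'd' ∈ FIRST(dS)
Entry: S -> dS


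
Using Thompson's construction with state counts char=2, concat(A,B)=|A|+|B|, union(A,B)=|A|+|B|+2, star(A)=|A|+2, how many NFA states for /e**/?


Syntax tree has 1 char leaf(s), 0 union(s), 2 star(s)
chars contribute 1×2 = 2; each union adds +2; each star adds +2
Total: 2 + 0 + 4 = 6 states


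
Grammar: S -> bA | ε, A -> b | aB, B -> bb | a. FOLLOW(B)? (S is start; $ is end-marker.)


$ ∈ FOLLOW(S). For each A -> αBβ: add FIRST(β)\{ε} to FOLLOW(B); if β nullable, add FOLLOW(A).
FOLLOW(B) = {$}


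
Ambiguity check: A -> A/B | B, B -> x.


precedence layered via separate nonterminal B: deterministic
Unambiguous


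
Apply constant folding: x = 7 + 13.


7 + 13 = 20 at compile time
Optimized: x = 20


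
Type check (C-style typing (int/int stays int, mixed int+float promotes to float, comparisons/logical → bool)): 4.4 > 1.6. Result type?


Operand types: float > float
Rule: comparison yields bool
Result type: bool


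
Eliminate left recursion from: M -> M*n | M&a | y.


Left-recursive alternatives: M*n, M&a; non-recursive: y
Introduce M': M -> yM', M' -> *nM' | &aM' | ε


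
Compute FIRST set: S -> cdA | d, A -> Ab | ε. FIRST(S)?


Per alternative of S: FIRST(cdA) = {c}; FIRST(d) = {d}
FIRST(S) = {c, d}


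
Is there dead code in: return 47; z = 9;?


statement follows a return and is unreachable
Dead: 'z = 9'


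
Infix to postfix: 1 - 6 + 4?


Left to right (same or higher precedence on left)
Postfix: 1 6 - 4 +


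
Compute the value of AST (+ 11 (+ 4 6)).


Evaluate inner: (+ 4 6) = 10
Evaluate root: (+ 11 10) = 21
Result: 21


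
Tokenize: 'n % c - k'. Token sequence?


Scan left to right, longest-match per lexeme
Tokens: ID(n), OP(%), ID(c), OP(-), ID(k)


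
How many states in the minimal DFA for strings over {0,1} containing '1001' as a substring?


KMP-style automaton: 4 progress states + 1 absorbing accept = 5
Minimal DFA: 5 states


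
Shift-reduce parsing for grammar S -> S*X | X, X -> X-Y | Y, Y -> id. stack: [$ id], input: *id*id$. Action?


'id' on top is the handle for Y -> id
Action: reduce (Y -> id)


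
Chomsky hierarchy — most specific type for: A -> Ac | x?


Left-linear: every RHS is a terminal or one nonterminal followed by a terminal
Classification: Type 3 (Regular)


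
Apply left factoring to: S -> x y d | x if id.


Common prefix: 'x'
Factored: S -> x S', S' -> y d | if id


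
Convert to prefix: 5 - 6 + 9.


left-to-right (same/higher precedence on left): tree is (+ (- 5 6) 9)
Prefix: + - 5 6 9


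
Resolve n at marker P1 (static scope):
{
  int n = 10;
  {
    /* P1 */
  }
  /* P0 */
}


P1's block does not declare n; resolves to the enclosing declaration at depth 0
n = 10


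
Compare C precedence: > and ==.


'>' is relational (level 7); '==' is equality (level 6)
Higher level binds tighter
'>' has higher precedence than '=='


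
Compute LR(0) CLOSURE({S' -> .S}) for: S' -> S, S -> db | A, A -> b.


Start: S' -> .S
For each item with dot before a nonterminal B, add B -> .γ for every B-production
Closure: [S' -> .S, S -> .db, S -> .A, A -> .b]


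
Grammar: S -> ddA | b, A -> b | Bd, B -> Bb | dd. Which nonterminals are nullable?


A nonterminal is nullable iff some alternative derives ε (directly, or every symbol in it is nullable)
Nullable: {}


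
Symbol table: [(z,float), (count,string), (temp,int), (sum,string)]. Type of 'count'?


Lookup 'count' → type string


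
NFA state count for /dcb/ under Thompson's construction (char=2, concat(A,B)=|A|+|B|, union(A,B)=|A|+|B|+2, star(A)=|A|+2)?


Syntax tree has 3 char leaf(s), 0 union(s), 0 star(s)
chars contribute 3×2 = 6; each union adds +2; each star adds +2
Total: 6 + 0 + 0 = 6 states


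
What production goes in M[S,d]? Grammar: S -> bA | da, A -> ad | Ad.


For [S, d]: 'd' ∈ FIRST(da)
Entry: S -> da


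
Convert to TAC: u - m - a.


Break into single-operator statements:
t1 = u - m
t2 = t1 - a


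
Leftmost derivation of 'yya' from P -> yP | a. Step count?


Derivation: P => yP => yyP => yya
Steps: 3


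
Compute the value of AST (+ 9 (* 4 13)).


Evaluate inner: (* 4 13) = 52
Evaluate root: (+ 9 52) = 61
Result: 61


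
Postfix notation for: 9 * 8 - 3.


Left to right (same or higher precedence on left)
Postfix: 9 8 * 3 -


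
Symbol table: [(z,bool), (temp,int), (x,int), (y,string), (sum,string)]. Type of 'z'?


Lookup 'z' → type bool


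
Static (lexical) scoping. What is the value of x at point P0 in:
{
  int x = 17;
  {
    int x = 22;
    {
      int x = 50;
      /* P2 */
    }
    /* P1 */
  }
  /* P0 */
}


x declared in the same block as P0
x = 17


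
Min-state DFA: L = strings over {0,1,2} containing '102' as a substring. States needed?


KMP-style automaton: 3 progress states + 1 absorbing accept = 4
Minimal DFA: 4 states


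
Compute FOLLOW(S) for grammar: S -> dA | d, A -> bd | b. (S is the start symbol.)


$ ∈ FOLLOW(S). For each A -> αBβ: add FIRST(β)\{ε} to FOLLOW(B); if β nullable, add FOLLOW(A).
FOLLOW(S) = {$}


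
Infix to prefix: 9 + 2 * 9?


'*' binds tighter: tree is (+ 9 (* 2 9))
Prefix: + 9 * 2 9


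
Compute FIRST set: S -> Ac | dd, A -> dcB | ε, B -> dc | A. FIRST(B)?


Per alternative of B: FIRST(dc) = {d}; FIRST(A) = {d, ε}
FIRST(B) = {d, ε}


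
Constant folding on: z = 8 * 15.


8 * 15 = 120 at compile time
Optimized: z = 120


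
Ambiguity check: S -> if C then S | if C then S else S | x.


dangling else: 'if C then if C then x else x' parses two ways
Ambiguous


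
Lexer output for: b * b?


Scan left to right, longest-match per lexeme
Tokens: ID(b), OP(*), ID(b)


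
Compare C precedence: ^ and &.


'&' is bitwise AND (level 5); '^' is bitwise XOR (level 4)
Higher level binds tighter
'&' has higher precedence than '^'


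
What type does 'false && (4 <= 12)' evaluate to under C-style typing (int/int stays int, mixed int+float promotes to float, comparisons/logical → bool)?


Operand types: bool && bool
Rule: logical operators take bool operands and yield bool
Result type: bool


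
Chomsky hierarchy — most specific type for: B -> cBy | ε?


Single nonterminal LHS, but c^n y^n is not regular
Classification: Type 2 (Context-Free)


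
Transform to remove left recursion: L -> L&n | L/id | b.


Left-recursive alternatives: L&n, L/id; non-recursive: b
Introduce L': L -> bL', L' -> &nL' | /idL' | ε


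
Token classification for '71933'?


Pattern: digits only
Type: INTEGER_LITERAL


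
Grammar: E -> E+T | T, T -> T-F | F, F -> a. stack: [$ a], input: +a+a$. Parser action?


'a' on top is the handle for F -> a
Action: reduce (F -> a)


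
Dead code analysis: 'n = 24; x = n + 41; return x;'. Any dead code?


n is read by x's definition; x is returned
No dead code


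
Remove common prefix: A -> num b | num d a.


Common prefix: 'num'
Factored: A -> num A', A' -> b | d a


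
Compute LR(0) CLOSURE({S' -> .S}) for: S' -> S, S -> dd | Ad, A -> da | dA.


Start: S' -> .S
For each item with dot before a nonterminal B, add B -> .γ for every B-production
Closure: [S' -> .S, S -> .dd, S -> .Ad, A -> .da, A -> .dA]


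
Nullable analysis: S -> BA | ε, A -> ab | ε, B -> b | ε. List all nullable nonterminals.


A nonterminal is nullable iff some alternative derives ε (directly, or every symbol in it is nullable)
Nullable: {A, B, S}


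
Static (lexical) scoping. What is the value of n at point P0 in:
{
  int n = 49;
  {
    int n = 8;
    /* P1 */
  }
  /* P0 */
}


n declared in the same block as P0
n = 49


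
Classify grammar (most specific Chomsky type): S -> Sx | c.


Left-linear: every RHS is a terminal or one nonterminal followed by a terminal
Classification: Type 3 (Regular)


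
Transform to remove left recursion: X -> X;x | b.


Left-recursive alternatives: X;x; non-recursive: b
Introduce X': X -> bX', X' -> ;xX' | ε


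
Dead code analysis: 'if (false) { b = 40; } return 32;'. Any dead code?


condition is constant false, so the whole block is unreachable
Dead: 'if (false) { b = 40; }'


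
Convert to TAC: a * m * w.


Break into single-operator statements:
t1 = a * m
t2 = t1 * w


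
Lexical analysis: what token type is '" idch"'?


Pattern: double-quoted sequence
Type: STRING_LITERAL


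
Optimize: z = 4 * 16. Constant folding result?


4 * 16 = 64 at compile time
Optimized: z = 64


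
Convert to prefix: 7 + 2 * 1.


'*' binds tighter: tree is (+ 7 (* 2 1))
Prefix: + 7 * 2 1


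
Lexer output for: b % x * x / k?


Scan left to right, longest-match per lexeme
Tokens: ID(b), OP(%), ID(x), OP(*), ID(x), OP(/), ID(k)


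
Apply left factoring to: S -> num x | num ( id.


Common prefix: 'num'
Factored: S -> num S', S' -> x | ( id


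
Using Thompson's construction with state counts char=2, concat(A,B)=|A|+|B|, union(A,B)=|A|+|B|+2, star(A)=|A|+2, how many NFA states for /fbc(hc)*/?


Syntax tree has 5 char leaf(s), 0 union(s), 1 star(s)
chars contribute 5×2 = 10; each union adds +2; each star adds +2
Total: 10 + 0 + 2 = 12 states


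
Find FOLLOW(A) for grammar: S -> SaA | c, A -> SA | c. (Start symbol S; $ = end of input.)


$ ∈ FOLLOW(S). For each A -> αBβ: add FIRST(β)\{ε} to FOLLOW(B); if β nullable, add FOLLOW(A).
FOLLOW(A) = {$, a, c}


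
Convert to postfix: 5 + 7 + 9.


Left to right (same or higher precedence on left)
Postfix: 5 7 + 9 +


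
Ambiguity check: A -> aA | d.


right-linear, alternatives start with distinct terminals 'a' vs 'd': unique leftmost derivation
Unambiguous


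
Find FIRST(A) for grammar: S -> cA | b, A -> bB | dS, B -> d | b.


Per alternative of A: FIRST(bB) = {b}; FIRST(dS) = {d}
FIRST(A) = {b, d}


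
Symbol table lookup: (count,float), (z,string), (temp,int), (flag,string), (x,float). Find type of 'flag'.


Lookup 'flag' → type string


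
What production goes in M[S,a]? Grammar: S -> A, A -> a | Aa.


For [S, a]: 'a' ∈ FIRST(A)
Entry: S -> A


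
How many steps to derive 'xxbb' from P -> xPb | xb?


Derivation: P => xPb => xxbb
Steps: 2


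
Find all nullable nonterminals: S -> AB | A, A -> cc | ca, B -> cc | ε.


A nonterminal is nullable iff some alternative derives ε (directly, or every symbol in it is nullable)
Nullable: {B}


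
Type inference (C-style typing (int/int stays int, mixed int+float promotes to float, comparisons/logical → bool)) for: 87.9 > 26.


Operand types: float > int
Rule: comparison yields bool
Result type: bool


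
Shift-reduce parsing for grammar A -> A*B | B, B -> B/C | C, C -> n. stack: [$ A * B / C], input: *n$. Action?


handle 'B/C' on top
Action: reduce (B -> B/C)


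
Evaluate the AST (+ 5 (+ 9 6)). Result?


Evaluate inner: (+ 9 6) = 15
Evaluate root: (+ 5 15) = 20
Result: 20


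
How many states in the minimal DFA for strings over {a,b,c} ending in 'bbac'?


Track the longest suffix of input matching a prefix of 'bbac': 5 classes (prefixes of length 0..4)
Minimal DFA: 5 states


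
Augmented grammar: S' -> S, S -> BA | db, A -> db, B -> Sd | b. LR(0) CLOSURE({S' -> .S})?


Start: S' -> .S
For each item with dot before a nonterminal B, add B -> .γ for every B-production
Closure: [S' -> .S, S -> .BA, S -> .db, B -> .Sd, B -> .b]


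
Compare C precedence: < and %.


'%' is multiplicative (level 10); '<' is relational (level 7)
Higher level binds tighter
'%' has higher precedence than '<'


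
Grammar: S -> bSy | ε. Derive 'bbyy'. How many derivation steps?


Derivation: S => bSy => bbSyy => bbyy
Steps: 3


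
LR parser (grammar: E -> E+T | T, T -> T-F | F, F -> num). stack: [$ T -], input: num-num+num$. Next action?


no handle; shift 'num'
Action: shift


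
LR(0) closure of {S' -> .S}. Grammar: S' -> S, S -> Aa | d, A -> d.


Start: S' -> .S
For each item with dot before a nonterminal B, add B -> .γ for every B-production
Closure: [S' -> .S, S -> .Aa, S -> .d, A -> .d]


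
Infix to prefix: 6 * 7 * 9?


left-to-right (same/higher precedence on left): tree is (* (* 6 7) 9)
Prefix: * * 6 7 9


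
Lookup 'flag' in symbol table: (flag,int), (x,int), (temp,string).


Lookup 'flag' → type int


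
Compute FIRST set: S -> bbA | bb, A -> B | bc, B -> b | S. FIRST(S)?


Per alternative of S: FIRST(bbA) = {b}; FIRST(bb) = {b}
FIRST(S) = {b}


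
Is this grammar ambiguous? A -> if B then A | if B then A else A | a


dangling else: 'if B then if B then a else a' parses two ways
Ambiguous


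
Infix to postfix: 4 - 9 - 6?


Left to right (same or higher precedence on left)
Postfix: 4 9 - 6 -
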